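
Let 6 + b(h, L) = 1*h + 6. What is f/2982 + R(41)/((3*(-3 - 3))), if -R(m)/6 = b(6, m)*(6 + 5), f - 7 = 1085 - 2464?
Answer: 4588/213 ≈ 21.540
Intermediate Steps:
f = -1372 (f = 7 + (1085 - 2464) = 7 - 1379 = -1372)
b(h, L) = h (b(h, L) = -6 + (1*h + 6) = -6 + (h + 6) = -6 + (6 + h) = h)
R(m) = -396 (R(m) = -36*(6 + 5) = -36*11 = -6*66 = -396)
f/2982 + R(41)/((3*(-3 - 3))) = -1372/2982 - 396*1/(3*(-3 - 3)) = -1372*1/2982 - 396/(3*(-6)) = -98/213 - 396/(-18) = -98/213 - 396*(-1/18) = -98/213 + 22 = 4588/213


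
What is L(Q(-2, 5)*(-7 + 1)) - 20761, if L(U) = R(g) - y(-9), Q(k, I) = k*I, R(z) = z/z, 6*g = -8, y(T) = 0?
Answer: -20760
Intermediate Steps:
g = -4/3 (g = (⅙)*(-8) = -4/3 ≈ -1.3333)
R(z) = 1
Q(k, I) = I*k
L(U) = 1 (L(U) = 1 - 1*0 = 1 + 0 = 1)
L(Q(-2, 5)*(-7 + 1)) - 20761 = 1 - 20761 = -20760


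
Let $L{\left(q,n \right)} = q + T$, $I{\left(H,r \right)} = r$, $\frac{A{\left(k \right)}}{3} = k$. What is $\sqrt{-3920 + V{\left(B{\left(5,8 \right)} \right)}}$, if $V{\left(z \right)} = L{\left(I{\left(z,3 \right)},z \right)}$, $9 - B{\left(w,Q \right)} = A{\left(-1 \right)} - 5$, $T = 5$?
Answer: $2 i \sqrt{978} \approx 62.546 i$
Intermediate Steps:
$A{\left(k \right)} = 3 k$
$B{\left(w,Q \right)} = 17$ ($B{\left(w,Q \right)} = 9 - \left(3 \left(-1\right) - 5\right) = 9 - \left(-3 - 5\right) = 9 - -8 = 9 + 8 = 17$)
$L{\left(q,n \right)} = 5 + q$ ($L{\left(q,n \right)} = q + 5 = 5 + q$)
$V{\left(z \right)} = 8$ ($V{\left(z \right)} = 5 + 3 = 8$)
$\sqrt{-3920 + V{\left(B{\left(5,8 \right)} \right)}} = \sqrt{-3920 + 8} = \sqrt{-3912} = 2 i \sqrt{978}$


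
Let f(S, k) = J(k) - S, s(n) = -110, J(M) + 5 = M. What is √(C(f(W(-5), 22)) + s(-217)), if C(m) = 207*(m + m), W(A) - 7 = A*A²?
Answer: 2*√13945 ≈ 236.18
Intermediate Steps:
J(M) = -5 + M
W(A) = 7 + A³ (W(A) = 7 + A*A² = 7 + A³)
f(S, k) = -5 + k - S (f(S, k) = (-5 + k) - S = -5 + k - S)
C(m) = 414*m (C(m) = 207*(2*m) = 414*m)
√(C(f(W(-5), 22)) + s(-217)) = √(414*(-5 + 22 - (7 + (-5)³)) - 110) = √(414*(-5 + 22 - (7 - 125)) - 110) = √(414*(-5 + 22 - 1*(-118)) - 110) = √(414*(-5 + 22 + 118) - 110) = √(414*135 - 110) = √(55890 - 110) = √55780 = 2*√13945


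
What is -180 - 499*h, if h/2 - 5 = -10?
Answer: 4810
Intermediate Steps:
h = -10 (h = 10 + 2*(-10) = 10 - 20 = -10)
-180 - 499*h = -180 - 499*(-10) = -180 + 4990 = 4810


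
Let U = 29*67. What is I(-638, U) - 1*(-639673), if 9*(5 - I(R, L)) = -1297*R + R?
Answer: 547806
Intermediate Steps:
U = 1943
I(R, L) = 5 + 144*R (I(R, L) = 5 - (-1297*R + R)/9 = 5 - (-144)*R = 5 + 144*R)
I(-638, U) - 1*(-639673) = (5 + 144*(-638)) - 1*(-639673) = (5 - 91872) + 639673 = -91867 + 639673 = 547806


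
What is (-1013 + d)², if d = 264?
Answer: 561001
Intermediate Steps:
(-1013 + d)² = (-1013 + 264)² = (-749)² = 561001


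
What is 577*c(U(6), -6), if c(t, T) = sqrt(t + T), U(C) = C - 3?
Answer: 577*I*sqrt(3) ≈ 999.39*I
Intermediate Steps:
U(C) = -3 + C
c(t, T) = sqrt(T + t)
577*c(U(6), -6) = 577*sqrt(-6 + (-3 + 6)) = 577*sqrt(-6 + 3) = 577*sqrt(-3) = 577*(I*sqrt(3)) = 577*I*sqrt(3)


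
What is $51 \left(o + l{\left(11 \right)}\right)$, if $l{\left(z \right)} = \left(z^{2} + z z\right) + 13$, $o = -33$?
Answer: $11322$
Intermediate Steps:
$l{\left(z \right)} = 13 + 2 z^{2}$ ($l{\left(z \right)} = \left(z^{2} + z^{2}\right) + 13 = 2 z^{2} + 13 = 13 + 2 z^{2}$)
$51 \left(o + l{\left(11 \right)}\right) = 51 \left(-33 + \left(13 + 2 \cdot 11^{2}\right)\right) = 51 \left(-33 + \left(13 + 2 \cdot 121\right)\right) = 51 \left(-33 + \left(13 + 242\right)\right) = 51 \left(-33 + 255\right) = 51 \cdot 222 = 11322$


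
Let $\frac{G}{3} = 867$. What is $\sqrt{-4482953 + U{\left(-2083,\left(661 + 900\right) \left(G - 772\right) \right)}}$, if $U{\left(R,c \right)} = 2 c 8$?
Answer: $\sqrt{41198151} \approx 6418.6$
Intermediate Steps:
$G = 2601$ ($G = 3 \cdot 867 = 2601$)
$U{\left(R,c \right)} = 16 c$
$\sqrt{-4482953 + U{\left(-2083,\left(661 + 900\right) \left(G - 772\right) \right)}} = \sqrt{-4482953 + 16 \left(661 + 900\right) \left(2601 - 772\right)} = \sqrt{-4482953 + 16 \cdot 1561 \cdot 1829} = \sqrt{-4482953 + 16 \cdot 2855069} = \sqrt{-4482953 + 45681104} = \sqrt{41198151}$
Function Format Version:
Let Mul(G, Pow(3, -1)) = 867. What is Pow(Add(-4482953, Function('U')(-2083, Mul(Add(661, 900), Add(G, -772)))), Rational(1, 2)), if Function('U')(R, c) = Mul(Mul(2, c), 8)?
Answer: Pow(41198151, Rational(1, 2)) ≈ 6418.6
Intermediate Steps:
G = 2601 (G = Mul(3, 867) = 2601)
Function('U')(R, c) = Mul(16, c)
Pow(Add(-4482953, Function('U')(-2083, Mul(Add(661, 900), Add(G, -772)))), Rational(1, 2)) = Pow(Add(-4482953, Mul(16, Mul(Add(661, 900), Add(2601, -772)))), Rational(1, 2)) = Pow(Add(-4482953, Mul(16, Mul(1561, 1829))), Rational(1, 2)) = Pow(Add(-4482953, Mul(16, 2855069)), Rational(1, 2)) = Pow(Add(-4482953, 45681104), Rational(1, 2)) = Pow(41198151, Rational(1, 2))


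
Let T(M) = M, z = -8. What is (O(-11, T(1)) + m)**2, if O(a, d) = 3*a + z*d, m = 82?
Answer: 1681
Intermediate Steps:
O(a, d) = -8*d + 3*a (O(a, d) = 3*a - 8*d = -8*d + 3*a)
(O(-11, T(1)) + m)**2 = ((-8*1 + 3*(-11)) + 82)**2 = ((-8 - 33) + 82)**2 = (-41 + 82)**2 = 41**2 = 1681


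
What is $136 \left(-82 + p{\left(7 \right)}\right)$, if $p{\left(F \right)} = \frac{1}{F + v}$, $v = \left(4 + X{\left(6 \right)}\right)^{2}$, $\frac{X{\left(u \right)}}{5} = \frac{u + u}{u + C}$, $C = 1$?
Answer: $- \frac{90179560}{8087} \approx -11151.0$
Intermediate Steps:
$X{\left(u \right)} = \frac{10 u}{1 + u}$ ($X{\left(u \right)} = 5 \frac{u + u}{u + 1} = 5 \frac{2 u}{1 + u} = \frac{10 u}{1 + u}$)
$v = \frac{7744}{49}$ ($v = \left(4 + 10 \cdot 6 \frac{1}{1 + 6}\right)^{2} = \left(4 + 10 \cdot 6 \cdot \frac{1}{7}\right)^{2} = \left(4 + \frac{60}{7}\right)^{2} = \left(\frac{88}{7}\right)^{2} = \frac{7744}{49} \approx 158.04$)
$p{\left(F \right)} = \frac{1}{\frac{7744}{49} + F}$ ($p{\left(F \right)} = \frac{1}{F + \frac{7744}{49}} = \frac{1}{\frac{7744}{49} + F}$)
$136 \left(-82 + p{\left(7 \right)}\right) = 136 \left(-82 + \frac{49}{7744 + 49 \cdot 7}\right) = 136 \left(-82 + \frac{49}{7744 + 343}\right) = 136 \left(-82 + \frac{49}{8087}\right) = 136 \left(- \frac{663085}{8087}\right) = - \frac{90179560}{8087}$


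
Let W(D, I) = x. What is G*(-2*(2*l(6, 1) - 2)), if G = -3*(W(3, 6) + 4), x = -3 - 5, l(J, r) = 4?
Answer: -144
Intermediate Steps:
x = -8
W(D, I) = -8
G = 12 (G = -3*(-8 + 4) = -3*(-4) = 12)
G*(-2*(2*l(6, 1) - 2)) = 12*(-2*(2*4 - 2)) = 12*(-2*(8 - 2)) = 12*(-2*6) = 12*(-12) = -144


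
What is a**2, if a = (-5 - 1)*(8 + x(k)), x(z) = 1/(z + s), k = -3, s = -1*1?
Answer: 8649/4 ≈ 2162.3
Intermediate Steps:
s = -1
x(z) = 1/(-1 + z) (x(z) = 1/(z - 1) = 1/(-1 + z))
a = -93/2 (a = (-5 - 1)*(8 + 1/(-1 - 3)) = -6*(8 + 1/(-4)) = -6*(8 - 1/4) = -6*31/4 = -93/2 ≈ -46.500)
a**2 = (-93/2)**2 = 8649/4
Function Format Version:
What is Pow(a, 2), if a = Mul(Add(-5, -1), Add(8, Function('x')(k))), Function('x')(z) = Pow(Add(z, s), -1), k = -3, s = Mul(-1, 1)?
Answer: Rational(8649, 4) ≈ 2162.3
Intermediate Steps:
s = -1
Function('x')(z) = Pow(Add(-1, z), -1) (Function('x')(z) = Pow(Add(z, -1), -1) = Pow(Add(-1, z), -1))
a = Rational(-93, 2) (a = Mul(Add(-5, -1), Add(8, Pow(Add(-1, -3), -1))) = Mul(-6, Add(8, Pow(-4, -1))) = Mul(-6, Add(8, Rational(-1, 4))) = Mul(-6, Rational(31, 4)) = Rational(-93, 2) ≈ -46.500)
Pow(a, 2) = Pow(Rational(-93, 2), 2) = Rational(8649, 4)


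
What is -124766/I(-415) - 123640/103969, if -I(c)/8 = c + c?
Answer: -6896382927/345177080 ≈ -19.979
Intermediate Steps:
I(c) = -16*c (I(c) = -8*(c + c) = -16*c)
-124766/I(-415) - 123640/103969 = -124766/((-16*(-415))) - 123640/103969 = -124766/6640 - 123640*1/103969 = -124766*1/6640 - 123640/103969 = -62383/3320 - 123640/103969 = -6896382927/345177080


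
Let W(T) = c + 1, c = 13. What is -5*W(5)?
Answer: -70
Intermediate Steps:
W(T) = 14 (W(T) = 13 + 1 = 14)
-5*W(5) = -5*14 = -70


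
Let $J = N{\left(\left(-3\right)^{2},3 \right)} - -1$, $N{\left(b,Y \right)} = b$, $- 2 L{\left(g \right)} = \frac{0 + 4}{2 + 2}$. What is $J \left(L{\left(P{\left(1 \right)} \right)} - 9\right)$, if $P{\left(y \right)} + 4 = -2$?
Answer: $-95$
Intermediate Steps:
$P{\left(y \right)} = -6$ ($P{\left(y \right)} = -4 - 2 = -6$)
$L{\left(g \right)} = - \frac{1}{2}$ ($L{\left(g \right)} = - \frac{\left(0 + 4\right) \frac{1}{2 + 2}}{2} = - \frac{4 \cdot \frac{1}{4}}{2} = \left(- \frac{1}{2}\right) 1 = - \frac{1}{2}$)
$J = 10$ ($J = \left(-3\right)^{2} - -1 = 9 + 1 = 10$)
$J \left(L{\left(P{\left(1 \right)} \right)} - 9\right) = 10 \left(- \frac{1}{2} - 9\right) = 10 \left(- \frac{19}{2}\right) = -95$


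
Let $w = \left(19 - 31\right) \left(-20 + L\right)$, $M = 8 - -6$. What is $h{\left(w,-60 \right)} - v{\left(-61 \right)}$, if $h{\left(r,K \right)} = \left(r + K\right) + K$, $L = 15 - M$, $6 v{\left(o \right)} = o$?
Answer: $\frac{709}{6} \approx 118.17$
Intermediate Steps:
$v{\left(o \right)} = \frac{o}{6}$
$M = 14$ ($M = 8 + 6 = 14$)
$L = 1$ ($L = 15 - 14 = 1$)
$w = 228$ ($w = \left(19 - 31\right) \left(-20 + 1\right) = \left(-12\right) \left(-19\right) = 228$)
$h{\left(r,K \right)} = r + 2 K$ ($h{\left(r,K \right)} = \left(K + r\right) + K = r + 2 K$)
$h{\left(w,-60 \right)} - v{\left(-61 \right)} = \left(228 + 2 \left(-60\right)\right) - \frac{1}{6} \left(-61\right) = \left(228 - 120\right) - - \frac{61}{6} = 108 + \frac{61}{6} = \frac{709}{6}$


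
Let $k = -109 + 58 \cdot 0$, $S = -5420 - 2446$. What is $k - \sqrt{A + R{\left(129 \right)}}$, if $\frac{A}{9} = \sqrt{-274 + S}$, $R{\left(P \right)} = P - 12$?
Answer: $-109 - 3 \sqrt{13 + 2 i \sqrt{2035}} \approx -130.65 - 18.753 i$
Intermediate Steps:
$S = -7866$
$R{\left(P \right)} = -12 + P$ ($R{\left(P \right)} = P - 12 = -12 + P$)
$A = 18 i \sqrt{2035}$ ($A = 9 \sqrt{-274 - 7866} = 9 \sqrt{-8140} = 9 \cdot 2 i \sqrt{2035} = 18 i \sqrt{2035} \approx 812.0 i$)
$k = -109$ ($k = -109 + 0 = -109$)
$k - \sqrt{A + R{\left(129 \right)}} = -109 - \sqrt{18 i \sqrt{2035} + \left(-12 + 129\right)} = -109 - \sqrt{18 i \sqrt{2035} + 117} = -109 - \sqrt{117 + 18 i \sqrt{2035}}$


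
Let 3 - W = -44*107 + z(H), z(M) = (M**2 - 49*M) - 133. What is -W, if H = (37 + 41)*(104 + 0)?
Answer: 65402212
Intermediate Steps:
H = 8112 (H = 78*104 = 8112)
z(M) = -133 + M**2 - 49*M
W = -65402212 (W = 3 - (-44*107 + (-133 + 8112**2 - 49*8112)) = 3 - (-4708 + (-133 + 65804544 - 397488)) = 3 - (-4708 + 65406923) = 3 - 1*65402215 = 3 - 65402215 = -65402212)
-W = -1*(-65402212) = 65402212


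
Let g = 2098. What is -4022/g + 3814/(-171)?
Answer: -4344767/179379 ≈ -24.221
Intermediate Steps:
-4022/g + 3814/(-171) = -4022/2098 + 3814/(-171) = -4022*1/2098 + 3814*(-1/171) = -2011/1049 - 3814/171 = -4344767/179379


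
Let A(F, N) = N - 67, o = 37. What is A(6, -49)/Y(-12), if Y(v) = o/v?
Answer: 1392/37 ≈ 37.622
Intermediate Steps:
Y(v) = 37/v
A(F, N) = -67 + N
A(6, -49)/Y(-12) = (-67 - 49)/((37/(-12))) = -116/(37*(-1/12)) = -116/(-37/12) = -116*(-12/37) = 1392/37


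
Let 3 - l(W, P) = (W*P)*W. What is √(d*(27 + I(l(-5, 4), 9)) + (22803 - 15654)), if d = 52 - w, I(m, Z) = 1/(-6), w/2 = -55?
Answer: 2*√2874 ≈ 107.22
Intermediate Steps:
w = -110 (w = 2*(-55) = -110)
l(W, P) = 3 - P*W² (l(W, P) = 3 - W*P*W = 3 - P*W*W = 3 - P*W²)
I(m, Z) = -⅙
d = 162 (d = 52 - 1*(-110) = 52 + 110 = 162)
√(d*(27 + I(l(-5, 4), 9)) + (22803 - 15654)) = √(162*(27 - ⅙) + (22803 - 15654)) = √(162*(161/6) + 7149) = √(4347 + 7149) = √11496 = 2*√2874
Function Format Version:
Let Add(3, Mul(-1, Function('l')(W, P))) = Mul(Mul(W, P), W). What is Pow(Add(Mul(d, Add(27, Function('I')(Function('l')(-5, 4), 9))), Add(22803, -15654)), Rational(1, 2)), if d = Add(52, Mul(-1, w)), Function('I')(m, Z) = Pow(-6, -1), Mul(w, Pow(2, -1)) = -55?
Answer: Mul(2, Pow(2874, Rational(1, 2))) ≈ 107.22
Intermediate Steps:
w = -110 (w = Mul(2, -55) = -110)
Function('l')(W, P) = Add(3, Mul(-1, P, Pow(W, 2))) (Function('l')(W, P) = Add(3, Mul(-1, Mul(Mul(W, P), W))) = Add(3, Mul(-1, Mul(Mul(P, W), W))) = Add(3, Mul(-1, Mul(P, Pow(W, 2)))) = Add(3, Mul(-1, P, Pow(W, 2))))
Function('I')(m, Z) = Rational(-1, 6)
d = 162 (d = Add(52, Mul(-1, -110)) = Add(52, 110) = 162)
Pow(Add(Mul(d, Add(27, Function('I')(Function('l')(-5, 4), 9))), Add(22803, -15654)), Rational(1, 2)) = Pow(Add(Mul(162, Add(27, Rational(-1, 6))), Add(22803, -15654)), Rational(1, 2)) = Pow(Add(Mul(162, Rational(161, 6)), 7149), Rational(1, 2)) = Pow(Add(4347, 7149), Rational(1, 2)) = Pow(11496, Rational(1, 2)) = Mul(2, Pow(2874, Rational(1, 2)))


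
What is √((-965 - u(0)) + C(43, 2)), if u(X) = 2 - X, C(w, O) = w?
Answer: 2*I*√231 ≈ 30.397*I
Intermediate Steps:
√((-965 - u(0)) + C(43, 2)) = √((-965 - (2 - 1*0)) + 43) = √((-965 - (2 + 0)) + 43) = √((-965 - 1*2) + 43) = √((-965 - 2) + 43) = √(-967 + 43) = √(-924) = 2*I*√231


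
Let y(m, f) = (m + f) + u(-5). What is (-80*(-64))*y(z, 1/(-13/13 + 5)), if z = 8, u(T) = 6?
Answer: 72960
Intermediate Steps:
y(m, f) = 6 + f + m (y(m, f) = (m + f) + 6 = (f + m) + 6 = 6 + f + m)
(-80*(-64))*y(z, 1/(-13/13 + 5)) = (-80*(-64))*(6 + 1/(-13/13 + 5) + 8) = 5120*(6 + 1/(-13*1/13 + 5) + 8) = 5120*(6 + 1/(-1 + 5) + 8) = 5120*(6 + 1/4 + 8) = 5120*(57/4) = 72960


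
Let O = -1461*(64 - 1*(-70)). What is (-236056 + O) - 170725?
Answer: -602555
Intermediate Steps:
O = -195774 (O = -1461*(64 + 70) = -1461*134 = -195774)
(-236056 + O) - 170725 = (-236056 - 195774) - 170725 = -431830 - 170725 = -602555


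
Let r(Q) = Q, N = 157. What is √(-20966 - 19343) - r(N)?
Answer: -157 + I*√40309 ≈ -157.0 + 200.77*I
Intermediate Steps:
√(-20966 - 19343) - r(N) = √(-20966 - 19343) - 1*157 = √(-40309) - 157 = I*√40309 - 157 = -157 + I*√40309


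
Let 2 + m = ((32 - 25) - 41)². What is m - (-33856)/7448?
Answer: 1078606/931 ≈ 1158.5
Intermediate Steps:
m = 1154 (m = -2 + ((32 - 25) - 41)² = -2 + (7 - 41)² = -2 + (-34)² = -2 + 1156 = 1154)
m - (-33856)/7448 = 1154 - (-33856)/7448 = 1154 - 1*(-4232/931) = 1154 + 4232/931 = 1078606/931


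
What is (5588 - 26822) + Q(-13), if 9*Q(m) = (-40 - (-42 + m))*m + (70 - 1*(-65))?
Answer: -63722/3 ≈ -21241.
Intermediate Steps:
Q(m) = 15 + m*(2 - m)/9 (Q(m) = ((-40 - (-42 + m))*m + (70 - 1*(-65)))/9 = ((-40 + (42 - m))*m + (70 + 65))/9 = ((2 - m)*m + 135)/9 = (m*(2 - m) + 135)/9 = (135 + m*(2 - m))/9 = 15 + m*(2 - m)/9)
(5588 - 26822) + Q(-13) = (5588 - 26822) + (15 - 1/9*(-13)**2 + (2/9)*(-13)) = -21234 + (15 - 1/9*169 - 26/9) = -21234 + (15 - 169/9 - 26/9) = -21234 - 20/3 = -63722/3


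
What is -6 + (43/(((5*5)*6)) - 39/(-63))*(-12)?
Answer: -2952/175 ≈ -16.869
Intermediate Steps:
-6 + (43/(((5*5)*6)) - 39/(-63))*(-12) = -6 + (43/((25*6)) - 39*(-1/63))*(-12) = -6 + (43/150 + 13/21)*(-12) = -6 + (317/350)*(-12) = -6 - 1902/175 = -2952/175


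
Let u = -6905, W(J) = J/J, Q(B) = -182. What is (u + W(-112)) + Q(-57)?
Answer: -7086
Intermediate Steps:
W(J) = 1
(u + W(-112)) + Q(-57) = (-6905 + 1) - 182 = -6904 - 182 = -7086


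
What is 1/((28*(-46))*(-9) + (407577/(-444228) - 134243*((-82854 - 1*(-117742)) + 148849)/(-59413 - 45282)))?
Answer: 15502816820/3832049101150351 ≈ 4.0456e-6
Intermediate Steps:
1/((28*(-46))*(-9) + (407577/(-444228) - 134243*((-82854 - 1*(-117742)) + 148849)/(-59413 - 45282))) = 1/(-1288*(-9) + (407577*(-1/444228) - 134243/((-104695/((-82854 + 117742) + 148849))))) = 1/(11592 + (-135859/148076 - 134243/((-104695/(34888 + 148849))))) = 1/(11592 + (-135859/148076 - 134243/((-104695/183737)))) = 1/(11592 + (-135859/148076 - 134243/((-104695*1/183737)))) = 1/(11592 + (-135859/148076 - 134243/(-104695/183737))) = 1/(11592 + (-135859/148076 - 134243*(-183737/104695))) = 1/(11592 + (-135859/148076 + 24665406091/104695)) = 1/(11592 + 3652340448572911/15502816820) = 1/(3832049101150351/15502816820) = 15502816820/3832049101150351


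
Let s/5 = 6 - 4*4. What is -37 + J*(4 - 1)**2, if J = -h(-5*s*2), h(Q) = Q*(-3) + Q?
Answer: 8963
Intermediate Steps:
s = -50 (s = 5*(6 - 4*4) = 5*(6 - 1*16) = 5*(6 - 16) = 5*(-10) = -50)
h(Q) = -2*Q (h(Q) = -3*Q + Q = -2*Q)
J = 1000 (J = -(-2)*-5*(-50)*2 = -(-2)*250*2 = -(-2)*500 = -1*(-1000) = 1000)
-37 + J*(4 - 1)**2 = -37 + 1000*(4 - 1)**2 = -37 + 1000*3**2 = -37 + 1000*9 = -37 + 9000 = 8963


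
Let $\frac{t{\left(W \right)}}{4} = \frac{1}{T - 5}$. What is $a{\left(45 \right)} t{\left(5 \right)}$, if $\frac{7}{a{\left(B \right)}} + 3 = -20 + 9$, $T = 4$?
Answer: $2$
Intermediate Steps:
$a{\left(B \right)} = - \frac{1}{2}$ ($a{\left(B \right)} = \frac{7}{-3 + \left(-20 + 9\right)} = \frac{7}{-3 - 11} = \frac{7}{-14} = 7 \left(- \frac{1}{14}\right) = - \frac{1}{2}$)
$t{\left(W \right)} = -4$ ($t{\left(W \right)} = \frac{4}{4 - 5} = \frac{4}{-1} = 4 \left(-1\right) = -4$)
$a{\left(45 \right)} t{\left(5 \right)} = \left(- \frac{1}{2}\right) \left(-4\right) = 2$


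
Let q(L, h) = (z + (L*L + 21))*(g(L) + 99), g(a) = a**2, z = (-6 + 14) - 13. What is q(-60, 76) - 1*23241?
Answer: 13352343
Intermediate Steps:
z = -5 (z = 8 - 13 = -5)
q(L, h) = (16 + L**2)*(99 + L**2) (q(L, h) = (-5 + (L*L + 21))*(L**2 + 99) = (-5 + (L**2 + 21))*(99 + L**2) = (-5 + (21 + L**2))*(99 + L**2) = (16 + L**2)*(99 + L**2))
q(-60, 76) - 1*23241 = (1584 + (-60)**4 + 115*(-60)**2) - 1*23241 = (1584 + 12960000 + 115*3600) - 23241 = (1584 + 12960000 + 414000) - 23241 = 13375584 - 23241 = 13352343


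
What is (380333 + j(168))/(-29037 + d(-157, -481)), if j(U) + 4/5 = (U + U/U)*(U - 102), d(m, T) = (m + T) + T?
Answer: -93211/7180 ≈ -12.982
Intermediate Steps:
d(m, T) = m + 2*T (d(m, T) = (T + m) + T = m + 2*T)
j(U) = -⅘ + (1 + U)*(-102 + U) (j(U) = -⅘ + (U + U/U)*(U - 102) = -⅘ + (U + 1)*(-102 + U) = -⅘ + (1 + U)*(-102 + U))
(380333 + j(168))/(-29037 + d(-157, -481)) = (380333 + (-514/5 + 168² - 101*168))/(-29037 + (-157 + 2*(-481))) = (380333 + (-514/5 + 28224 - 16968))/(-29037 + (-157 - 962)) = (380333 + 55766/5)/(-29037 - 1119) = (1957431/5)/(-30156) = (1957431/5)*(-1/30156) = -93211/7180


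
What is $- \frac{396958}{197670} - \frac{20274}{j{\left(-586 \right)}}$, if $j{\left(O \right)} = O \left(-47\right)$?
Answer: $- \frac{3735144704}{1361056785} \approx -2.7443$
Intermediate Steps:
$j{\left(O \right)} = - 47 O$
$- \frac{396958}{197670} - \frac{20274}{j{\left(-586 \right)}} = - \frac{396958}{197670} - \frac{20274}{\left(-47\right) \left(-586\right)} = \left(-396958\right) \frac{1}{197670} - \frac{20274}{27542} = - \frac{198479}{98835} - \frac{10137}{13771} = - \frac{3735144704}{1361056785}$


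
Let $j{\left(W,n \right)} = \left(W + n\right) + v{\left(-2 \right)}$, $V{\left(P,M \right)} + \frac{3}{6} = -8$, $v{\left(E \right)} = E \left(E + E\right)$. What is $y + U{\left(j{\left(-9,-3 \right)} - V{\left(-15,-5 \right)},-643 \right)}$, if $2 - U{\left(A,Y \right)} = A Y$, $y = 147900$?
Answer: $\frac{301591}{2} \approx 1.508 \cdot 10^{5}$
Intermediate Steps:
$v{\left(E \right)} = 2 E^{2}$ ($v{\left(E \right)} = E 2 E = 2 E^{2}$)
$V{\left(P,M \right)} = - \frac{17}{2}$ ($V{\left(P,M \right)} = - \frac{1}{2} - 8 = - \frac{17}{2}$)
$j{\left(W,n \right)} = 8 + W + n$ ($j{\left(W,n \right)} = \left(W + n\right) + 2 \left(-2\right)^{2} = \left(W + n\right) + 2 \cdot 4 = \left(W + n\right) + 8 = 8 + W + n$)
$U{\left(A,Y \right)} = 2 - A Y$
$y + U{\left(j{\left(-9,-3 \right)} - V{\left(-15,-5 \right)},-643 \right)} = 147900 - \left(-2 + \left(\left(8 - 9 - 3\right) - - \frac{17}{2}\right) \left(-643\right)\right) = 147900 - \left(-2 + \left(-4 + \frac{17}{2}\right) \left(-643\right)\right) = 147900 - \left(-2 + \frac{9}{2} \left(-643\right)\right) = 147900 + \left(2 + \frac{5787}{2}\right) = 147900 + \frac{5791}{2} = \frac{301591}{2}$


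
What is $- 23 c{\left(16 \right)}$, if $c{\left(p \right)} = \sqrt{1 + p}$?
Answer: $- 23 \sqrt{17} \approx -94.831$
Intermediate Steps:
$- 23 c{\left(16 \right)} = - 23 \sqrt{1 + 16} = - 23 \sqrt{17}$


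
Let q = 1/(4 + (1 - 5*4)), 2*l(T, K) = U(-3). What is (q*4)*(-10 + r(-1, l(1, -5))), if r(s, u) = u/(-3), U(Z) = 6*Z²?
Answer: 76/15 ≈ 5.0667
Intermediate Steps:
l(T, K) = 27 (l(T, K) = (6*(-3)²)/2 = (6*9)/2 = (½)*54 = 27)
q = -1/15 (q = 1/(4 + (1 - 20)) = 1/(4 - 19) = 1/(-15) = -1/15 ≈ -0.066667)
r(s, u) = -u/3 (r(s, u) = u*(-⅓) = -u/3)
(q*4)*(-10 + r(-1, l(1, -5))) = (-1/15*4)*(-10 - ⅓*27) = -4*(-10 - 9)/15 = -4/15*(-19) = 76/15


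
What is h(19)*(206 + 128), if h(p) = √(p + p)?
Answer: 334*√38 ≈ 2058.9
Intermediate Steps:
h(p) = √2*√p (h(p) = √(2*p) = √2*√p)
h(19)*(206 + 128) = (√2*√19)*(206 + 128) = √38*334 = 334*√38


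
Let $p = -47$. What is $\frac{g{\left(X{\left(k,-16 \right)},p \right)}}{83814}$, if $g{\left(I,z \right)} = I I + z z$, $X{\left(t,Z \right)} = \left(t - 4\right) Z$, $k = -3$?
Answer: $\frac{14753}{83814} \approx 0.17602$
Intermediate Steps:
$X{\left(t,Z \right)} = Z \left(-4 + t\right)$ ($X{\left(t,Z \right)} = \left(-4 + t\right) Z = Z \left(-4 + t\right)$)
$g{\left(I,z \right)} = I^{2} + z^{2}$
$\frac{g{\left(X{\left(k,-16 \right)},p \right)}}{83814} = \frac{\left(- 16 \left(-4 - 3\right)\right)^{2} + \left(-47\right)^{2}}{83814} = \left(\left(\left(-16\right) \left(-7\right)\right)^{2} + 2209\right) \frac{1}{83814} = \left(112^{2} + 2209\right) \frac{1}{83814} = \left(12544 + 2209\right) \frac{1}{83814} = 14753 \cdot \frac{1}{83814} = \frac{14753}{83814}$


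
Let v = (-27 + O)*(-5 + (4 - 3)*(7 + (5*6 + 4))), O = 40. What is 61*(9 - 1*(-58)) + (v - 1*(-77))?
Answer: 4632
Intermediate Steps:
v = 468 (v = (-27 + 40)*(-5 + (4 - 3)*(7 + (5*6 + 4))) = 13*(-5 + 1*(7 + (30 + 4))) = 13*(-5 + 1*(7 + 34)) = 13*(-5 + 1*41) = 13*(-5 + 41) = 13*36 = 468)
61*(9 - 1*(-58)) + (v - 1*(-77)) = 61*(9 - 1*(-58)) + (468 - 1*(-77)) = 61*(9 + 58) + (468 + 77) = 61*67 + 545 = 4087 + 545 = 4632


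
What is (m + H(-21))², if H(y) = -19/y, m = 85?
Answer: 3254416/441 ≈ 7379.6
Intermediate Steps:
(m + H(-21))² = (85 - 19/(-21))² = (85 - 19*(-1/21))² = (85 + 19/21)² = (1804/21)² = 3254416/441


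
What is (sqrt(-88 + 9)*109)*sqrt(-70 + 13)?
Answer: -109*sqrt(4503) ≈ -7314.4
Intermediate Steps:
(sqrt(-88 + 9)*109)*sqrt(-70 + 13) = (sqrt(-79)*109)*sqrt(-57) = ((I*sqrt(79))*109)*(I*sqrt(57)) = (109*I*sqrt(79))*(I*sqrt(57)) = -109*sqrt(4503)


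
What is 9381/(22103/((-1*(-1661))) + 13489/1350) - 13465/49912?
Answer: 1049219675572465/2607616453448 ≈ 402.37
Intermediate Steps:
9381/(22103/((-1*(-1661))) + 13489/1350) - 13465/49912 = 9381/(22103/1661 + 13489*(1/1350)) - 13465*1/49912 = 9381/(22103*(1/1661) + 13489/1350) - 13465/49912 = 9381/(22103/1661 + 13489/1350) - 13465/49912 = 9381/(52244279/2242350) - 13465/49912 = 9381*(2242350/52244279) - 13465/49912 = 21035485350/52244279 - 13465/49912 = 1049219675572465/2607616453448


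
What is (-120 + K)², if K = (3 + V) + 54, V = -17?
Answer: 6400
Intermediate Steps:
K = 40 (K = (3 - 17) + 54 = -14 + 54 = 40)
(-120 + K)² = (-120 + 40)² = (-80)² = 6400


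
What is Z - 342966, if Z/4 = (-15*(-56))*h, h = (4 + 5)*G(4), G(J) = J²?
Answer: 140874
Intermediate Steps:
h = 144 (h = (4 + 5)*4² = 9*16 = 144)
Z = 483840 (Z = 4*(-15*(-56)*144) = 4*(840*144) = 4*120960 = 483840)
Z - 342966 = 483840 - 342966 = 140874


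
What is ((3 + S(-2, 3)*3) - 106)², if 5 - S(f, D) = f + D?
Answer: 8281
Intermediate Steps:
S(f, D) = 5 - D - f (S(f, D) = 5 - (f + D) = 5 - (D + f) = 5 + (-D - f) = 5 - D - f)
((3 + S(-2, 3)*3) - 106)² = ((3 + (5 - 1*3 - 1*(-2))*3) - 106)² = ((3 + (5 - 3 + 2)*3) - 106)² = ((3 + 4*3) - 106)² = ((3 + 12) - 106)² = (15 - 106)² = (-91)² = 8281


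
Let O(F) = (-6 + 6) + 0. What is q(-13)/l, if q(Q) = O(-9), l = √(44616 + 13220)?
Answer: 0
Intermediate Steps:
l = 2*√14459 (l = √57836 = 2*√14459 ≈ 240.49)
O(F) = 0 (O(F) = 0 + 0 = 0)
q(Q) = 0
q(-13)/l = 0/((2*√14459)) = 0*(√14459/28918) = 0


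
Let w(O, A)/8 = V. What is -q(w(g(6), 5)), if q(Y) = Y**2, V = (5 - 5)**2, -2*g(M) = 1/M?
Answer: 0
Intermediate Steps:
g(M) = -1/(2*M)
V = 0 (V = 0**2 = 0)
w(O, A) = 0 (w(O, A) = 8*0 = 0)
-q(w(g(6), 5)) = -1*0**2 = -1*0 = 0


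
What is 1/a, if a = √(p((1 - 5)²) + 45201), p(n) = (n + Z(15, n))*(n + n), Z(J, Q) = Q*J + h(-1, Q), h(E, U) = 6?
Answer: √53585/53585 ≈ 0.0043199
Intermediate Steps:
Z(J, Q) = 6 + J*Q (Z(J, Q) = Q*J + 6 = J*Q + 6 = 6 + J*Q)
p(n) = 2*n*(6 + 16*n) (p(n) = (n + (6 + 15*n))*(n + n) = (6 + 16*n)*(2*n) = 2*n*(6 + 16*n))
a = √53585 (a = √(4*(1 - 5)²*(3 + 8*(1 - 5)²) + 45201) = √(4*(-4)²*(3 + 8*(-4)²) + 45201) = √(4*16*(3 + 8*16) + 45201) = √(4*16*(3 + 128) + 45201) = √(4*16*131 + 45201) = √(8384 + 45201) = √53585 ≈ 231.48)
1/a = 1/(√53585) = √53585/53585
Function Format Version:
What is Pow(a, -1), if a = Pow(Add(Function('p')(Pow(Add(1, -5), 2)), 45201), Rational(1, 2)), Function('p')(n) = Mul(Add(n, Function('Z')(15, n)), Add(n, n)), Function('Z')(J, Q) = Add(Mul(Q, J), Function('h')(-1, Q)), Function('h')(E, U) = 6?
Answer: Mul(Rational(1, 53585), Pow(53585, Rational(1, 2))) ≈ 0.0043199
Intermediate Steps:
Function('Z')(J, Q) = Add(6, Mul(J, Q)) (Function('Z')(J, Q) = Add(Mul(Q, J), 6) = Add(Mul(J, Q), 6) = Add(6, Mul(J, Q)))
Function('p')(n) = Mul(2, n, Add(6, Mul(16, n))) (Function('p')(n) = Mul(Add(n, Add(6, Mul(15, n))), Add(n, n)) = Mul(Add(6, Mul(16, n)), Mul(2, n)) = Mul(2, n, Add(6, Mul(16, n))))
a = Pow(53585, Rational(1, 2)) (a = Pow(Add(Mul(4, Pow(Add(1, -5), 2), Add(3, Mul(8, Pow(Add(1, -5), 2)))), 45201), Rational(1, 2)) = Pow(Add(Mul(4, Pow(-4, 2), Add(3, Mul(8, Pow(-4, 2)))), 45201), Rational(1, 2)) = Pow(Add(Mul(4, 16, Add(3, Mul(8, 16))), 45201), Rational(1, 2)) = Pow(Add(Mul(4, 16, Add(3, 128)), 45201), Rational(1, 2)) = Pow(Add(Mul(4, 16, 131), 45201), Rational(1, 2)) = Pow(Add(8384, 45201), Rational(1, 2)) = Pow(53585, Rational(1, 2)) ≈ 231.48)
Pow(a, -1) = Pow(Pow(53585, Rational(1, 2)), -1) = Mul(Rational(1, 53585), Pow(53585, Rational(1, 2)))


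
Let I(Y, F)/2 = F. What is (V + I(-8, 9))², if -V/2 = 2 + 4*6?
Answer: 1156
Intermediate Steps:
I(Y, F) = 2*F
V = -52 (V = -2*(2 + 4*6) = -2*(2 + 24) = -2*26 = -52)
(V + I(-8, 9))² = (-52 + 2*9)² = (-52 + 18)² = (-34)² = 1156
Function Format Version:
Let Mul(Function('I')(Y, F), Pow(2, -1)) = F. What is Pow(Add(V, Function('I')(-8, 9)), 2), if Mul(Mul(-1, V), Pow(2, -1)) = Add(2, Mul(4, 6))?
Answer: 1156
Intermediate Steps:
Function('I')(Y, F) = Mul(2, F)
V = -52 (V = Mul(-2, Add(2, Mul(4, 6))) = Mul(-2, Add(2, 24)) = Mul(-2, 26) = -52)
Pow(Add(V, Function('I')(-8, 9)), 2) = Pow(Add(-52, Mul(2, 9)), 2) = Pow(Add(-52, 18), 2) = Pow(-34, 2) = 1156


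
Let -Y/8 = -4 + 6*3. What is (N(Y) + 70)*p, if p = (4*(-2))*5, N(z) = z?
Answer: 1680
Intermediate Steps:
Y = -112 (Y = -8*(-4 + 6*3) = -8*(-4 + 18) = -8*14 = -112)
p = -40 (p = -8*5 = -40)
(N(Y) + 70)*p = (-112 + 70)*(-40) = -42*(-40) = 1680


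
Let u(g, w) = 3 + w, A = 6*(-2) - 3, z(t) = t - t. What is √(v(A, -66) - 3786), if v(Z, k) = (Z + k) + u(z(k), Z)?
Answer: 3*I*√431 ≈ 62.282*I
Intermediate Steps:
z(t) = 0
A = -15 (A = -12 - 3 = -15)
v(Z, k) = 3 + k + 2*Z (v(Z, k) = (Z + k) + (3 + Z) = 3 + k + 2*Z)
√(v(A, -66) - 3786) = √((3 - 66 + 2*(-15)) - 3786) = √((3 - 66 - 30) - 3786) = √(-93 - 3786) = √(-3879) = 3*I*√431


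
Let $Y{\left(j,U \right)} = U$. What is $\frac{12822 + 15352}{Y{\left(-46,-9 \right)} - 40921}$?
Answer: $- \frac{14087}{20465} \approx -0.68835$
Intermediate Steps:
$\frac{12822 + 15352}{Y{\left(-46,-9 \right)} - 40921} = \frac{12822 + 15352}{-9 - 40921} = \frac{28174}{-9 - 40921} = \frac{28174}{-40930} = 28174 \left(- \frac{1}{40930}\right) = - \frac{14087}{20465}$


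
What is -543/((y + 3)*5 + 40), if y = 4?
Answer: -181/25 ≈ -7.2400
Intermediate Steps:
-543/((y + 3)*5 + 40) = -543/((4 + 3)*5 + 40) = -543/(7*5 + 40) = -543/(35 + 40) = -543/75 = (1/75)*(-543) = -181/25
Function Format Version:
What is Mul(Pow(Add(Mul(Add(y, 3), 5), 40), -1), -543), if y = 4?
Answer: Rational(-181, 25) ≈ -7.2400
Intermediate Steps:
Mul(Pow(Add(Mul(Add(y, 3), 5), 40), -1), -543) = Mul(Pow(Add(Mul(Add(4, 3), 5), 40), -1), -543) = Mul(Pow(Add(Mul(7, 5), 40), -1), -543) = Mul(Pow(Add(35, 40), -1), -543) = Mul(Pow(75, -1), -543) = Mul(Rational(1, 75), -543) = Rational(-181, 25)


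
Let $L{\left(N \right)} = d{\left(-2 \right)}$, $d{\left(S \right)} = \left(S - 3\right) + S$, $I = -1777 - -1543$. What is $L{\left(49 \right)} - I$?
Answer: $227$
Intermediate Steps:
$I = -234$ ($I = -1777 + 1543 = -234$)
$d{\left(S \right)} = -3 + 2 S$ ($d{\left(S \right)} = \left(-3 + S\right) + S = -3 + 2 S$)
$L{\left(N \right)} = -7$ ($L{\left(N \right)} = -3 + 2 \left(-2\right) = -3 - 4 = -7$)
$L{\left(49 \right)} - I = -7 - -234 = -7 + 234 = 227$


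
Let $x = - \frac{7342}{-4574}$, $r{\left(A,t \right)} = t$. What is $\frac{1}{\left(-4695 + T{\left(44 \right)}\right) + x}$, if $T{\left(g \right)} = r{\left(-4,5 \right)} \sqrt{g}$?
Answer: $- \frac{12274093439}{57604290114268} - \frac{26151845 \sqrt{11}}{57604290114268} \approx -0.00021458$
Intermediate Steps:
$T{\left(g \right)} = 5 \sqrt{g}$
$x = \frac{3671}{2287}$ ($x = \left(-7342\right) \left(- \frac{1}{4574}\right) = \frac{3671}{2287} \approx 1.6052$)
$\frac{1}{\left(-4695 + T{\left(44 \right)}\right) + x} = \frac{1}{\left(-4695 + 5 \sqrt{44}\right) + \frac{3671}{2287}} = \frac{1}{\left(-4695 + 5 \cdot 2 \sqrt{11}\right) + \frac{3671}{2287}} = \frac{1}{\left(-4695 + 10 \sqrt{11}\right) + \frac{3671}{2287}} = \frac{1}{- \frac{10733794}{2287} + 10 \sqrt{11}}$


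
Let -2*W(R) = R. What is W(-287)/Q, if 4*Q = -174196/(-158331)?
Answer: 45440997/87098 ≈ 521.72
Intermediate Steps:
Q = 43549/158331 (Q = (-174196/(-158331))/4 = (-174196*(-1/158331))/4 = (¼)*(174196/158331) = 43549/158331 ≈ 0.27505)
W(R) = -R/2
W(-287)/Q = (-½*(-287))/(43549/158331) = (287/2)*(158331/43549) = 45440997/87098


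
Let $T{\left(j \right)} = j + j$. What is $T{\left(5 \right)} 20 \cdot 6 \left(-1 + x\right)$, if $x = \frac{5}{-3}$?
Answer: $-3200$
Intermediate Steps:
$T{\left(j \right)} = 2 j$
$x = - \frac{5}{3}$ ($x = 5 \left(- \frac{1}{3}\right) = - \frac{5}{3} \approx -1.6667$)
$T{\left(5 \right)} 20 \cdot 6 \left(-1 + x\right) = 2 \cdot 5 \cdot 20 \cdot 6 \left(-1 - \frac{5}{3}\right) = 10 \cdot 20 \cdot 6 \left(- \frac{8}{3}\right) = 200 \left(-16\right) = -3200$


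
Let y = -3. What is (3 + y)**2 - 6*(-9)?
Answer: 54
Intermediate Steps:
(3 + y)**2 - 6*(-9) = (3 - 3)**2 - 6*(-9) = 0**2 + 54 = 0 + 54 = 54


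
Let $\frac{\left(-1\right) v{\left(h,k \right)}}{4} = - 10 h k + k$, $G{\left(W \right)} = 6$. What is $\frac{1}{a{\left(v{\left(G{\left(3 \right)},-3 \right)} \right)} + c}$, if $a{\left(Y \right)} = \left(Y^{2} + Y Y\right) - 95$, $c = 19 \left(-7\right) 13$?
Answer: $\frac{1}{1000704} \approx 9.993 \cdot 10^{-7}$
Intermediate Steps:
$c = -1729$ ($c = \left(-133\right) 13 = -1729$)
$v{\left(h,k \right)} = - 4 k + 40 h k$ ($v{\left(h,k \right)} = - 4 \left(- 10 h k + k\right) = - 4 \left(k - 10 h k\right) = - 4 k + 40 h k$)
$a{\left(Y \right)} = -95 + 2 Y^{2}$ ($a{\left(Y \right)} = \left(Y^{2} + Y^{2}\right) - 95 = 2 Y^{2} - 95 = -95 + 2 Y^{2}$)
$\frac{1}{a{\left(v{\left(G{\left(3 \right)},-3 \right)} \right)} + c} = \frac{1}{\left(-95 + 2 \left(4 \left(-3\right) \left(-1 + 10 \cdot 6\right)\right)^{2}\right) - 1729} = \frac{1}{\left(-95 + 2 \left(4 \left(-3\right) \left(-1 + 60\right)\right)^{2}\right) - 1729} = \frac{1}{\left(-95 + 2 \left(4 \left(-3\right) 59\right)^{2}\right) - 1729} = \frac{1}{\left(-95 + 2 \left(-708\right)^{2}\right) - 1729} = \frac{1}{\left(-95 + 2 \cdot 501264\right) - 1729} = \frac{1}{\left(-95 + 1002528\right) - 1729} = \frac{1}{1002433 - 1729} = \frac{1}{1000704}$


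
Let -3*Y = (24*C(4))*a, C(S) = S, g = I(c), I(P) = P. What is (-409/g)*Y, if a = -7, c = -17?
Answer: 91616/17 ≈ 5389.2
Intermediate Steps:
g = -17
Y = 224 (Y = -24*4*(-7)/3 = -32*(-7) = -1/3*(-672) = 224)
(-409/g)*Y = -409/(-17)*224 = -409*(-1/17)*224 = (409/17)*224 = 91616/17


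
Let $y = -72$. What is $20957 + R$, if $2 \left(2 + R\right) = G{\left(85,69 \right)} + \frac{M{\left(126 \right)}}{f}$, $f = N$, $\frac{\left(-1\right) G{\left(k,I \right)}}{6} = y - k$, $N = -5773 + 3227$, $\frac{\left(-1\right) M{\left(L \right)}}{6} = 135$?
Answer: $\frac{54551001}{2546} \approx 21426.0$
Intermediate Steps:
$M{\left(L \right)} = -810$ ($M{\left(L \right)} = \left(-6\right) 135 = -810$)
$N = -2546$
$G{\left(k,I \right)} = 432 + 6 k$ ($G{\left(k,I \right)} = - 6 \left(-72 - k\right) = 432 + 6 k$)
$f = -2546$
$R = \frac{1194479}{2546}$ ($R = -2 + \frac{\left(432 + 6 \cdot 85\right) - \frac{810}{-2546}}{2} = -2 + \frac{\left(432 + 510\right) - - \frac{405}{1273}}{2} = -2 + \frac{942 + \frac{405}{1273}}{2} = -2 + \frac{1}{2} \cdot \frac{1199571}{1273} = -2 + \frac{1199571}{2546} = \frac{1194479}{2546} \approx 469.16$)
$20957 + R = 20957 + \frac{1194479}{2546} = \frac{54551001}{2546}$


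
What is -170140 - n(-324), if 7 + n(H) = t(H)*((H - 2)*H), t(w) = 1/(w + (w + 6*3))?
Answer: -5948787/35 ≈ -1.6997e+5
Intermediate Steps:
t(w) = 1/(18 + 2*w) (t(w) = 1/(w + (w + 18)) = 1/(w + (18 + w)) = 1/(18 + 2*w))
n(H) = -7 + H*(-2 + H)/(2*(9 + H)) (n(H) = -7 + (1/(2*(9 + H)))*((H - 2)*H) = -7 + (1/(2*(9 + H)))*((-2 + H)*H) = -7 + (1/(2*(9 + H)))*(H*(-2 + H)) = -7 + H*(-2 + H)/(2*(9 + H)))
-170140 - n(-324) = -170140 - (-126 + (-324)² - 16*(-324))/(2*(9 - 324)) = -170140 - (-126 + 104976 + 5184)/(2*(-315)) = -170140 - (-1)*110034/(2*315) = -170140 - 1*(-6113/35) = -170140 + 6113/35 = -5948787/35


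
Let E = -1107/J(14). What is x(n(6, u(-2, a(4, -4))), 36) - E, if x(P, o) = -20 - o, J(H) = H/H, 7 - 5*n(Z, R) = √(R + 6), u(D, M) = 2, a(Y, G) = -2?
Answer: 1051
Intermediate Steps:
n(Z, R) = 7/5 - √(6 + R)/5 (n(Z, R) = 7/5 - √(R + 6)/5 = 7/5 - √(6 + R)/5)
J(H) = 1
E = -1107 (E = -1107/1 = -1107*1 = -1107)
x(n(6, u(-2, a(4, -4))), 36) - E = (-20 - 1*36) - 1*(-1107) = (-20 - 36) + 1107 = -56 + 1107 = 1051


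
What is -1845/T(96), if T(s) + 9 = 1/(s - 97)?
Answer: 369/2 ≈ 184.50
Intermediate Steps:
T(s) = -9 + 1/(-97 + s) (T(s) = -9 + 1/(s - 97) = -9 + 1/(-97 + s))
-1845/T(96) = -1845*(-97 + 96)/(874 - 9*96) = -1845*(-1/(874 - 864)) = -1845/((-1*10)) = -1845/(-10) = -1845*(-⅒) = 369/2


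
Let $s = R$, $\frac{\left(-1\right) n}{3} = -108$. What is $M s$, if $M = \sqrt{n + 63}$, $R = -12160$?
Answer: $- 36480 \sqrt{43} \approx -2.3922 \cdot 10^{5}$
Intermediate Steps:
$n = 324$ ($n = \left(-3\right) \left(-108\right) = 324$)
$s = -12160$
$M = 3 \sqrt{43}$ ($M = \sqrt{324 + 63} = \sqrt{387} = 3 \sqrt{43} \approx 19.672$)
$M s = 3 \sqrt{43} \left(-12160\right) = - 36480 \sqrt{43}$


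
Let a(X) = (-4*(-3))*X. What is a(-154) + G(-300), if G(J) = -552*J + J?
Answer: 163452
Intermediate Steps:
G(J) = -551*J
a(X) = 12*X
a(-154) + G(-300) = 12*(-154) - 551*(-300) = -1848 + 165300 = 163452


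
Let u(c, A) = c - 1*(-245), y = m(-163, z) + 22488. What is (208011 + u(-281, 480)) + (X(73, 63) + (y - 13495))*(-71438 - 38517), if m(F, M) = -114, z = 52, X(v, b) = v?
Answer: -984109185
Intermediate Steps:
y = 22374 (y = -114 + 22488 = 22374)
u(c, A) = 245 + c (u(c, A) = c + 245 = 245 + c)
(208011 + u(-281, 480)) + (X(73, 63) + (y - 13495))*(-71438 - 38517) = (208011 + (245 - 281)) + (73 + (22374 - 13495))*(-71438 - 38517) = (208011 - 36) + (73 + 8879)*(-109955) = 207975 + 8952*(-109955) = 207975 - 984317160 = -984109185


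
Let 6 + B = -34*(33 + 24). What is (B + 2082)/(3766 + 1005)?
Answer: 138/4771 ≈ 0.028925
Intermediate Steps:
B = -1944 (B = -6 - 34*(33 + 24) = -6 - 34*57 = -6 - 1938 = -1944)
(B + 2082)/(3766 + 1005) = (-1944 + 2082)/(3766 + 1005) = 138/4771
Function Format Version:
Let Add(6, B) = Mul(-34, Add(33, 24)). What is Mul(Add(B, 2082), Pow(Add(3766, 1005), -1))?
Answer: Rational(138, 4771) ≈ 0.028925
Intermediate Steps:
B = -1944 (B = Add(-6, Mul(-34, Add(33, 24))) = Add(-6, Mul(-34, 57)) = Add(-6, -1938) = -1944)
Mul(Add(B, 2082), Pow(Add(3766, 1005), -1)) = Mul(Add(-1944, 2082), Pow(Add(3766, 1005), -1)) = Mul(138, Pow(4771, -1)) = Mul(138, Rational(1, 4771)) = Rational(138, 4771)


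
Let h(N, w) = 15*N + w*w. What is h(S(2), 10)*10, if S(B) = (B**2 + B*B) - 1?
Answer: 2050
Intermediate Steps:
S(B) = -1 + 2*B**2 (S(B) = (B**2 + B**2) - 1 = 2*B**2 - 1 = -1 + 2*B**2)
h(N, w) = w**2 + 15*N (h(N, w) = 15*N + w**2 = w**2 + 15*N)
h(S(2), 10)*10 = (10**2 + 15*(-1 + 2*2**2))*10 = (100 + 15*(-1 + 2*4))*10 = (100 + 15*(-1 + 8))*10 = (100 + 15*7)*10 = (100 + 105)*10 = 205*10 = 2050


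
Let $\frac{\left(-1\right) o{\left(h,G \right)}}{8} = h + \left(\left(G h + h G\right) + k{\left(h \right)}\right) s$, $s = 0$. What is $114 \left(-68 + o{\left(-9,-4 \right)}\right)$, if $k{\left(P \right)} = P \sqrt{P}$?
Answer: $456$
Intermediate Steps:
$k{\left(P \right)} = P^{\frac{3}{2}}$
$o{\left(h,G \right)} = - 8 h$ ($o{\left(h,G \right)} = - 8 \left(h + \left(\left(G h + h G\right) + h^{\frac{3}{2}}\right) 0\right) = - 8 \left(h + \left(\left(G h + G h\right) + h^{\frac{3}{2}}\right) 0\right) = - 8 \left(h + \left(2 G h + h^{\frac{3}{2}}\right) 0\right) = - 8 \left(h + \left(h^{\frac{3}{2}} + 2 G h\right) 0\right) = - 8 \left(h + 0\right) = - 8 h$)
$114 \left(-68 + o{\left(-9,-4 \right)}\right) = 114 \left(-68 - -72\right) = 114 \left(-68 + 72\right) = 114 \cdot 4 = 456$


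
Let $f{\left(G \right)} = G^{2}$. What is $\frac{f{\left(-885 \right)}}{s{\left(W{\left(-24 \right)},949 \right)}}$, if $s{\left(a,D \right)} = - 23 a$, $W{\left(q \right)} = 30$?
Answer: $- \frac{52215}{46} \approx -1135.1$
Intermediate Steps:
$\frac{f{\left(-885 \right)}}{s{\left(W{\left(-24 \right)},949 \right)}} = \frac{\left(-885\right)^{2}}{\left(-23\right) 30} = \frac{783225}{-690} = 783225 \left(- \frac{1}{690}\right) = - \frac{52215}{46}$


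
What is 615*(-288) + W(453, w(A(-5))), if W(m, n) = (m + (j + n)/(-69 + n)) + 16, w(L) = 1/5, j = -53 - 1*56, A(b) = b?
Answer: -7595925/43 ≈ -1.7665e+5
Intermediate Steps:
j = -109 (j = -53 - 56 = -109)
w(L) = ⅕
W(m, n) = 16 + m + (-109 + n)/(-69 + n) (W(m, n) = (m + (-109 + n)/(-69 + n)) + 16 = 16 + m + (-109 + n)/(-69 + n))
615*(-288) + W(453, w(A(-5))) = 615*(-288) + (-1213 - 69*453 + 17*(⅕) + 453*(⅕))/(-69 + ⅕) = -177120 + (-1213 - 31257 + 17/5 + 453/5)/(-344/5) = -177120 - 5/344*(-32376) = -177120 + 20235/43 = -7595925/43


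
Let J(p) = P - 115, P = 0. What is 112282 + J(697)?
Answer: 112167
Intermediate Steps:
J(p) = -115 (J(p) = 0 - 115 = -115)
112282 + J(697) = 112282 - 115 = 112167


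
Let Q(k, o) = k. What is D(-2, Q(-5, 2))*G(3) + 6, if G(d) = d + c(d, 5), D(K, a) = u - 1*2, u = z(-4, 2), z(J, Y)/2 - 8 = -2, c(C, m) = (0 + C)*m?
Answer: 186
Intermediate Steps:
c(C, m) = C*m
z(J, Y) = 12 (z(J, Y) = 16 + 2*(-2) = 16 - 4 = 12)
u = 12
D(K, a) = 10 (D(K, a) = 12 - 1*2 = 12 - 2 = 10)
G(d) = 6*d (G(d) = d + d*5 = d + 5*d = 6*d)
D(-2, Q(-5, 2))*G(3) + 6 = 10*(6*3) + 6 = 10*18 + 6 = 180 + 6 = 186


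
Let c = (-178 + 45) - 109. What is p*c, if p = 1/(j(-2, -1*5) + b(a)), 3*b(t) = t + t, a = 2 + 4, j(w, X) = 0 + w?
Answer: -121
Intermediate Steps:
c = -242 (c = -133 - 109 = -242)
j(w, X) = w
a = 6
b(t) = 2*t/3 (b(t) = (t + t)/3 = (2*t)/3 = 2*t/3)
p = ½ (p = 1/(-2 + (⅔)*6) = 1/(-2 + 4) = 1/2 = ½ ≈ 0.50000)
p*c = (½)*(-242) = -121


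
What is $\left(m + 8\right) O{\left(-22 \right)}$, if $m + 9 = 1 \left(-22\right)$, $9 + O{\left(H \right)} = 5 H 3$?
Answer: $7797$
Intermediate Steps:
$O{\left(H \right)} = -9 + 15 H$ ($O{\left(H \right)} = -9 + 5 H 3 = -9 + 15 H$)
$m = -31$ ($m = -9 + 1 \left(-22\right) = -9 - 22 = -31$)
$\left(m + 8\right) O{\left(-22 \right)} = \left(-31 + 8\right) \left(-9 + 15 \left(-22\right)\right) = - 23 \left(-9 - 330\right) = \left(-23\right) \left(-339\right) = 7797$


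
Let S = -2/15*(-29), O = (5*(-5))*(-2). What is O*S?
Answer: 580/3 ≈ 193.33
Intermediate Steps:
O = 50 (O = -25*(-2) = 50)
S = 58/15 (S = -2*1/15*(-29) = -2/15*(-29) = 58/15 ≈ 3.8667)
O*S = 50*(58/15) = 580/3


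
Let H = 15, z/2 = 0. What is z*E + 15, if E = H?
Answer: 15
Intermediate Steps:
z = 0 (z = 2*0 = 0)
E = 15
z*E + 15 = 0*15 + 15 = 0 + 15 = 15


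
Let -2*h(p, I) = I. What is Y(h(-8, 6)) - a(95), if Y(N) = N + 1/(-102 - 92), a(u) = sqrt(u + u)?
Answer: -583/194 - sqrt(190) ≈ -16.789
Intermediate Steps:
h(p, I) = -I/2
a(u) = sqrt(2)*sqrt(u) (a(u) = sqrt(2*u) = sqrt(2)*sqrt(u))
Y(N) = -1/194 + N (Y(N) = N + 1/(-194) = N - 1/194 = -1/194 + N)
Y(h(-8, 6)) - a(95) = (-1/194 - 1/2*6) - sqrt(2)*sqrt(95) = (-1/194 - 3) - sqrt(190) = -583/194 - sqrt(190)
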